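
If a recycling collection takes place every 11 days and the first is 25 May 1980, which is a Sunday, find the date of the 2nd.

5 June 1980

The 2nd occurrence is 1 interval after the first: 1 × 11 = 11 days after 25 May 1980.
May has 31 days — 6 days to the end of May leaves 5.
5 days into June → 5 June 1980.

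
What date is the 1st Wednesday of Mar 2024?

Mar 6, 2024

Mar 2024 begins on a Friday, so the first Wednesday is Mar 6 (5 days later).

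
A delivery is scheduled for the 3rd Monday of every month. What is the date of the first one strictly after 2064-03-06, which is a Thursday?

March 2064 starts on a Saturday; its first Monday is the 3rd, so the 3rd Monday is the 17th — 2064-03-17.
2064-03-17 is after 2064-03-06, so that is the next one.

2064-03-17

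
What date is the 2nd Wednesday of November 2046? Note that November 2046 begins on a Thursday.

14 November 2046

November 2046 begins on a Thursday, so the first Wednesday is November 7 (6 days later).
The 2nd Wednesday is 1 weeks later: 7 + 7 = 14.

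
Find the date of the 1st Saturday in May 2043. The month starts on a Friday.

May 2043 begins on a Friday, so the first Saturday is May 2 (1 day later).

May 2, 2043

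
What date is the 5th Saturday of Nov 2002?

Nov 30, 2002

Nov 2002 begins on a Friday, so the first Saturday is Nov 2 (1 day later).
The 5th Saturday is 4 weeks later: 2 + 28 = 30.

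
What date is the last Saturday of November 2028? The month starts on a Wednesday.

November 2028 begins on a Wednesday, so the first Saturday is November 4 (3 days later).
November 2028 has 30 days. Adding weeks: 4, 11, 18, 25 — the last one ≤ 30 is the 25th.

25 November 2028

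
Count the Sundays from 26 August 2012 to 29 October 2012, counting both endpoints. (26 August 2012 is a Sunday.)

10

26 August 2012 is a Sunday; the first Sunday on or after it is 26 August 2012.
From 26 August 2012 to 29 October 2012: 5 + 30 + 29 = 64 days (rest of August, September, October).
64 ÷ 7 = 9 full weeks with remainder 1, so 9 more Sundays after the first → 10.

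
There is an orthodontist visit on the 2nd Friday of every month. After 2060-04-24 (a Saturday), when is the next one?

April 2060 starts on a Thursday; its first Friday is the 2nd, so the 2nd Friday is the 9th — 2060-04-09.
That is not after 2060-04-24, so look at May 2060.
May 2060 starts on a Saturday; its first Friday is the 7th, so the 2nd Friday is the 14th — 2060-05-14.

2060-05-14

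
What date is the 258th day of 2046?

15 September 2046

January has 31 days (258 − 31 = 227 remain).
February has 28 days (227 − 28 = 199 remain).
March has 31 days (199 − 31 = 168 remain).
April has 30 days (168 − 30 = 138 remain).
May has 31 days (138 − 31 = 107 remain).
June has 30 days (107 − 30 = 77 remain).
July has 31 days (77 − 31 = 46 remain).
August has 31 days (46 − 31 = 15 remain).
15 into September → September 15.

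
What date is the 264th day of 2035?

September 21, 2035

January has 31 days (264 − 31 = 233 remain).
February has 28 days (233 − 28 = 205 remain).
March has 31 days (205 − 31 = 174 remain).
April has 30 days (174 − 30 = 144 remain).
May has 31 days (144 − 31 = 113 remain).
June has 30 days (113 − 30 = 83 remain).
July has 31 days (83 − 31 = 52 remain).
August has 31 days (52 − 31 = 21 remain).
21 into September → September 21.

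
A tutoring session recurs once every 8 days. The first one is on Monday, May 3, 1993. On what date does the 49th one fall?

May 22, 1994

The 49th occurrence is 48 intervals after the first: 48 × 8 = 384 days after May 3, 1993.
May has 31 days — 28 days to the end of May leaves 356.
Jun has 30 days (326 left).
Jul has 31 days (295 left).
Aug has 31 days (264 left).
Sep has 30 days (234 left).
Oct has 31 days (203 left).
Nov has 30 days (173 left).
Dec has 31 days (142 left).
Jan has 31 days (111 left).
Feb has 28 days (83 left).
Mar has 31 days (52 left).
Apr has 30 days (22 left).
22 days into May → May 22, 1994.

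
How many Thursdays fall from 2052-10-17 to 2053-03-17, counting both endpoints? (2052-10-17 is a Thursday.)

2052-10-17 is a Thursday; the first Thursday on or after it is 2052-10-17.
From 2052-10-17 to 2053-03-17: 14 + 30 + 31 + 31 + 28 + 17 = 151 days (rest of October, November, December, January, February, March).
151 ÷ 7 = 21 full weeks with remainder 4, so 21 more Thursdays after the first → 22.

22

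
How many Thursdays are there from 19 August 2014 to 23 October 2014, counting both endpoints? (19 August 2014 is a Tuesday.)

10

19 August 2014 is a Tuesday; the first Thursday on or after it is 21 August 2014 (2 days later).
From 21 August 2014 to 23 October 2014: 10 + 30 + 23 = 63 days (rest of August, September, October).
63 ÷ 7 = 9 full weeks with remainder 0, so 9 more Thursdays after the first → 10.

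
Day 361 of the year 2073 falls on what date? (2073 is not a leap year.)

2073-12-27

January has 31 days (361 − 31 = 330 remain).
February has 28 days (330 − 28 = 302 remain).
March has 31 days (302 − 31 = 271 remain).
April has 30 days (271 − 30 = 241 remain).
May has 31 days (241 − 31 = 210 remain).
June has 30 days (210 − 30 = 180 remain).
July has 31 days (180 − 31 = 149 remain).
August has 31 days (149 − 31 = 118 remain).
September has 30 days (118 − 30 = 88 remain).
October has 31 days (88 − 31 = 57 remain).
November has 30 days (57 − 30 = 27 remain).
27 into December → December 27.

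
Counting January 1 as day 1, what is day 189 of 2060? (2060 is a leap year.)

January has 31 days (189 − 31 = 158 remain).
February has 29 days (158 − 29 = 129 remain).
March has 31 days (129 − 31 = 98 remain).
April has 30 days (98 − 30 = 68 remain).
May has 31 days (68 − 31 = 37 remain).
June has 30 days (37 − 30 = 7 remain).
7 into July → July 7.

7 July 2060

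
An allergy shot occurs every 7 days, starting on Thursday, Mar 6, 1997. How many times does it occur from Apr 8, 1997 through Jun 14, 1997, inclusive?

10

Occurrences land 7·i days after Mar 6, 1997 for i = 0, 1, 2, …
Apr 8, 1997 is 33 days after the start; 33 ÷ 7 = 4 remainder 5; since the remainder is 5, round up to i = 5. First occurrence in the window: #6 on Apr 10, 1997 (5×7 = 35 days in).
Jun 14, 1997 is 100 days after the start; 100 ÷ 7 = 14 remainder 2. Last occurrence in the window: #15 on Jun 12, 1997.
Occurrences #6 through #15: 10 in total.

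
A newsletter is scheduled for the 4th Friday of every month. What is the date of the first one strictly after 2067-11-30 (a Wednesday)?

November 2067 starts on a Tuesday; its first Friday is the 4th, so the 4th Friday is the 25th — 2067-11-25.
That is not after 2067-11-30, so look at December 2067.
December 2067 starts on a Thursday; its first Friday is the 2nd, so the 4th Friday is the 23rd — 2067-12-23.

2067-12-23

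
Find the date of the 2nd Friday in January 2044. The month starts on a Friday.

January 2044 begins on a Friday, so the first Friday is January 1.
The 2nd Friday is 1 weeks later: 1 + 7 = 8.

2044-01-08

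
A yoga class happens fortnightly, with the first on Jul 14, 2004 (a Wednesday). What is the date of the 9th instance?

Nov 3, 2004

The 9th occurrence is 8 intervals after the first: 8 × 14 = 112 days after Jul 14, 2004.
Jul has 31 days — 17 days to the end of Jul leaves 95.
Aug has 31 days (64 left).
Sep has 30 days (34 left).
Oct has 31 days (3 left).
3 days into Nov → Nov 3, 2004.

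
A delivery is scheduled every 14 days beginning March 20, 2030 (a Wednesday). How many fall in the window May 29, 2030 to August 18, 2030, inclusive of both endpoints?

6

Occurrences land 14·i days after March 20, 2030 for i = 0, 1, 2, …
May 29, 2030 is 70 days after the start; 70 ÷ 14 = 5 remainder 0. First occurrence in the window: #6 on May 29, 2030 (5×14 = 70 days in).
August 18, 2030 is 151 days after the start; 151 ÷ 14 = 10 remainder 11. Last occurrence in the window: #11 on August 7, 2030.
Occurrences #6 through #11: 6 in total.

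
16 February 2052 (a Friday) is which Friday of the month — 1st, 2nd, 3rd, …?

Day 16 falls in week ⌈16/7⌉ of the month.
Days 1–7 hold the 1st Friday, 8–14 the 2nd, 15–21 the 3rd, 22–28 the 4th, 29–31 the 5th.
16 is in the range for the 3rd.

3rd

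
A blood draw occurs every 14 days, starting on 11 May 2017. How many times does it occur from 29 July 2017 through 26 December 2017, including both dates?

11

Occurrences land 14·i days after 11 May 2017 for i = 0, 1, 2, …
29 July 2017 is 79 days after the start; 79 ÷ 14 = 5 remainder 9; since the remainder is 9, round up to i = 6. First occurrence in the window: #7 on 3 August 2017 (6×14 = 84 days in).
26 December 2017 is 229 days after the start; 229 ÷ 14 = 16 remainder 5. Last occurrence in the window: #17 on 21 December 2017.
Occurrences #7 through #17: 11 in total.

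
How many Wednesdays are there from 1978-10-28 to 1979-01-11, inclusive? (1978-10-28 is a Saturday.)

11

1978-10-28 is a Saturday; the first Wednesday on or after it is 1978-11-01 (4 days later).
From 1978-11-01 to 1979-01-11: 29 + 31 + 11 = 71 days (rest of November, December, January).
71 ÷ 7 = 10 full weeks with remainder 1, so 10 more Wednesdays after the first → 11.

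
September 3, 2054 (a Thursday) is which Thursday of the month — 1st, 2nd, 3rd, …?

1st

Day 3 falls in week ⌈3/7⌉ of the month.
Days 1–7 hold the 1st Thursday, 8–14 the 2nd, 15–21 the 3rd, 22–28 the 4th, 29–31 the 5th.
3 is in the range for the 1st.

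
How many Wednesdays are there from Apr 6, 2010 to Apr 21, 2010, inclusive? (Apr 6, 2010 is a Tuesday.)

Apr 6, 2010 is a Tuesday; the first Wednesday on or after it is Apr 7, 2010 (1 day later).
From Apr 7, 2010 to Apr 21, 2010 is 21 − 7 = 14 days.
14 ÷ 7 = 2 full weeks with remainder 0, so 2 more Wednesdays after the first → 3.

3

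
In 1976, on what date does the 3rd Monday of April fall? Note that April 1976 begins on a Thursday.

April 1976 begins on a Thursday, so the first Monday is April 5 (4 days later).
The 3rd Monday is 2 weeks later: 5 + 14 = 19.

April 19, 1976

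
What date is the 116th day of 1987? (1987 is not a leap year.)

Apr 26, 1987

Jan has 31 days (116 − 31 = 85 remain).
Feb has 28 days (85 − 28 = 57 remain).
Mar has 31 days (57 − 31 = 26 remain).
26 into Apr → Apr 26.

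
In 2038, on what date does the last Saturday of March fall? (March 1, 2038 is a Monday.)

March 2038 begins on a Monday, so the first Saturday is March 6 (5 days later).
March 2038 has 31 days. Adding weeks: 6, 13, 20, 27 — the last one ≤ 31 is the 27th.

March 27, 2038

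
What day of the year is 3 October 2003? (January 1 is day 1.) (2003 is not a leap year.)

276

Days in months before October: 31 + 28 + 31 + 30 + 31 + 30 + 31 + 31 + 30 = 273.
Plus 3 days into October → day 276.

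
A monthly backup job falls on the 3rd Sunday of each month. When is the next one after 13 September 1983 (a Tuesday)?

18 September 1983

September 1983 starts on a Thursday; its first Sunday is the 4th, so the 3rd Sunday is the 18th — 18 September 1983.
18 September 1983 is after 13 September 1983, so that is the next one.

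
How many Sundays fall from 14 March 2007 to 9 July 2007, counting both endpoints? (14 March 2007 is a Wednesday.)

14 March 2007 is a Wednesday; the first Sunday on or after it is 18 March 2007 (4 days later).
From 18 March 2007 to 9 July 2007: 13 + 30 + 31 + 30 + 9 = 113 days (rest of March, April, May, June, July).
113 ÷ 7 = 16 full weeks with remainder 1, so 16 more Sundays after the first → 17.

17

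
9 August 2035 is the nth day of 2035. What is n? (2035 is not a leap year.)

221

Days in months before August: 31 + 28 + 31 + 30 + 31 + 30 + 31 = 212.
Plus 9 days into August → day 221.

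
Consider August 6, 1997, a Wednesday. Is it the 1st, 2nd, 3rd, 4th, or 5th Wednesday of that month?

1st

Day 6 falls in week ⌈6/7⌉ of the month.
Days 1–7 hold the 1st Wednesday, 8–14 the 2nd, 15–21 the 3rd, 22–28 the 4th, 29–31 the 5th.
6 is in the range for the 1st.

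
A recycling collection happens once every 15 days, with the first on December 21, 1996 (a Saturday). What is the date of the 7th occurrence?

March 21, 1997

The 7th occurrence is 6 intervals after the first: 6 × 15 = 90 days after December 21, 1996.
December has 31 days — 10 days to the end of December leaves 80.
January has 31 days (49 left).
February has 28 days (21 left).
21 days into March → March 21, 1997.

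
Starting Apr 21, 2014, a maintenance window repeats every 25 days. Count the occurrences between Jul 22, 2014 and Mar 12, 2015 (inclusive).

10

Occurrences land 25·i days after Apr 21, 2014 for i = 0, 1, 2, …
Jul 22, 2014 is 92 days after the start; 92 ÷ 25 = 3 remainder 17; since the remainder is 17, round up to i = 4. First occurrence in the window: #5 on Jul 30, 2014 (4×25 = 100 days in).
Mar 12, 2015 is 325 days after the start; 325 ÷ 25 = 13 remainder 0. Last occurrence in the window: #14 on Mar 12, 2015.
Occurrences #5 through #14: 10 in total.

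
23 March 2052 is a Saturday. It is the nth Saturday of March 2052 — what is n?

4th

Day 23 falls in week ⌈23/7⌉ of the month.
Days 1–7 hold the 1st Saturday, 8–14 the 2nd, 15–21 the 3rd, 22–28 the 4th, 29–31 the 5th.
23 is in the range for the 4th.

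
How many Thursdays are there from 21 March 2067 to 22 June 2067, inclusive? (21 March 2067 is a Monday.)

13

21 March 2067 is a Monday; the first Thursday on or after it is 24 March 2067 (3 days later).
From 24 March 2067 to 22 June 2067: 7 + 30 + 31 + 22 = 90 days (rest of March, April, May, June).
90 ÷ 7 = 12 full weeks with remainder 6, so 12 more Thursdays after the first → 13.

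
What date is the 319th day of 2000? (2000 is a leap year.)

14 November 2000

January has 31 days (319 − 31 = 288 remain).
February has 29 days (288 − 29 = 259 remain).
March has 31 days (259 − 31 = 228 remain).
April has 30 days (228 − 30 = 198 remain).
May has 31 days (198 − 31 = 167 remain).
June has 30 days (167 − 30 = 137 remain).
July has 31 days (137 − 31 = 106 remain).
August has 31 days (106 − 31 = 75 remain).
September has 30 days (75 − 30 = 45 remain).
October has 31 days (45 − 31 = 14 remain).
14 into November → November 14.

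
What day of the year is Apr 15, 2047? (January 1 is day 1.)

Days in months before Apr: 31 + 28 + 31 = 90.
Plus 15 days into Apr → day 105.

105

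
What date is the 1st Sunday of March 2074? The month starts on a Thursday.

March 2074 begins on a Thursday, so the first Sunday is March 4 (3 days later).

4 March 2074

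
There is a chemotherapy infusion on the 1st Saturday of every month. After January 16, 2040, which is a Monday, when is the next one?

January 2040 starts on a Sunday, so its 1st Saturday is January 7, 2040 (6 days in).
That is not after January 16, 2040, so look at February 2040.
February 2040 starts on a Wednesday, so its 1st Saturday is February 4, 2040 (3 days in).

February 4, 2040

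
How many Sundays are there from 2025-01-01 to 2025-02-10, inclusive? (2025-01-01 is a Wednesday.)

6

2025-01-01 is a Wednesday; the first Sunday on or after it is 2025-01-05 (4 days later).
From 2025-01-05 to 2025-02-10: 26 + 10 = 36 days (rest of January, February).
36 ÷ 7 = 5 full weeks with remainder 1, so 5 more Sundays after the first → 6.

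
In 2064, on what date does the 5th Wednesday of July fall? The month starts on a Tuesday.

July 2064 begins on a Tuesday, so the first Wednesday is July 2 (1 day later).
The 5th Wednesday is 4 weeks later: 2 + 28 = 30.

July 30, 2064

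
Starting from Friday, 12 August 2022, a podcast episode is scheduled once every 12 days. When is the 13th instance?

3 January 2023

The 13th occurrence is 12 intervals after the first: 12 × 12 = 144 days after 12 August 2022.
August has 31 days — 19 days to the end of August leaves 125.
September has 30 days (95 left).
October has 31 days (64 left).
November has 30 days (34 left).
December has 31 days (3 left).
3 days into January → 3 January 2023.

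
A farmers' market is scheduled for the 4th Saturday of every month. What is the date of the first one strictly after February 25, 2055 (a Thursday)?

February 2055 starts on a Monday; its first Saturday is the 6th, so the 4th Saturday is the 27th — February 27, 2055.
February 27, 2055 is after February 25, 2055, so that is the next one.

February 27, 2055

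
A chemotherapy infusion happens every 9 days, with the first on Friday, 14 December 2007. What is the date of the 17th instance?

The 17th occurrence is 16 intervals after the first: 16 × 9 = 144 days after 14 December 2007.
December has 31 days — 17 days to the end of December leaves 127.
January has 31 days (96 left).
February has 29 days (67 left).
March has 31 days (36 left).
April has 30 days (6 left).
6 days into May → 6 May 2008.

6 May 2008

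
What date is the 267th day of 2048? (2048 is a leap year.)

January has 31 days (267 − 31 = 236 remain).
February has 29 days (236 − 29 = 207 remain).
March has 31 days (207 − 31 = 176 remain).
April has 30 days (176 − 30 = 146 remain).
May has 31 days (146 − 31 = 115 remain).
June has 30 days (115 − 30 = 85 remain).
July has 31 days (85 − 31 = 54 remain).
August has 31 days (54 − 31 = 23 remain).
23 into September → September 23.

23 September 2048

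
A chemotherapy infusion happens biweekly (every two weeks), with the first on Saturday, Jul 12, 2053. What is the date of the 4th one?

The 4th occurrence is 3 intervals after the first: 3 × 14 = 42 days after Jul 12, 2053.
Jul has 31 days — 19 days to the end of Jul leaves 23.
23 days into Aug → Aug 23, 2053.

Aug 23, 2053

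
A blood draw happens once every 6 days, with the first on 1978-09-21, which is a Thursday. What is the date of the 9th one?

The 9th occurrence is 8 intervals after the first: 8 × 6 = 48 days after 1978-09-21.
September has 30 days — 9 days to the end of September leaves 39.
October has 31 days (8 left).
8 days into November → 1978-11-08.

1978-11-08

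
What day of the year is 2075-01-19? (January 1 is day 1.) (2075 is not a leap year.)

19

Plus 19 days into January → day 19.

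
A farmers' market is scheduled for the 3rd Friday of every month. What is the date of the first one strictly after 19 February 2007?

16 March 2007

February 2007 starts on a Thursday; its first Friday is the 2nd, so the 3rd Friday is the 16th — 16 February 2007.
That is not after 19 February 2007, so look at March 2007.
March 2007 starts on a Thursday; its first Friday is the 2nd, so the 3rd Friday is the 16th — 16 March 2007.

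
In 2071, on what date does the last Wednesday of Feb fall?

Feb 25, 2071

Feb 2071 begins on a Sunday, so the first Wednesday is Feb 4 (3 days later).
Feb 2071 has 28 days. Adding weeks: 4, 11, 18, 25 — the last one ≤ 28 is the 25th.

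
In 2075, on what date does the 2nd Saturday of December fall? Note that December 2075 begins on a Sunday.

December 14, 2075

December 2075 begins on a Sunday, so the first Saturday is December 7 (6 days later).
The 2nd Saturday is 1 weeks later: 7 + 7 = 14.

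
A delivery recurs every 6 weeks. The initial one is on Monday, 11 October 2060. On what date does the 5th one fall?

The 5th occurrence is 4 intervals after the first: 4 × 42 = 168 days after 11 October 2060.
October has 31 days — 20 days to the end of October leaves 148.
November has 30 days (118 left).
December has 31 days (87 left).
January has 31 days (56 left).
February has 28 days (28 left).
28 days into March → 28 March 2061.

28 March 2061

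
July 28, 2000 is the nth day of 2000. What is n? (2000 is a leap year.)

Days in months before July: 31 + 29 + 31 + 30 + 31 + 30 = 182.
Plus 28 days into July → day 210.

210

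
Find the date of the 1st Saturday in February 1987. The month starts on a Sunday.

7 February 1987

February 1987 begins on a Sunday, so the first Saturday is February 7 (6 days later).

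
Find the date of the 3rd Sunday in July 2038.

2038-07-18

July 2038 begins on a Thursday, so the first Sunday is July 4 (3 days later).
The 3rd Sunday is 2 weeks later: 4 + 14 = 18.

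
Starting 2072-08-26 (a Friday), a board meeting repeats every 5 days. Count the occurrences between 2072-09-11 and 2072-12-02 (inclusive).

16

Occurrences land 5·i days after 2072-08-26 for i = 0, 1, 2, …
2072-09-11 is 16 days after the start; 16 ÷ 5 = 3 remainder 1; since the remainder is 1, round up to i = 4. First occurrence in the window: #5 on 2072-09-15 (4×5 = 20 days in).
2072-12-02 is 98 days after the start; 98 ÷ 5 = 19 remainder 3. Last occurrence in the window: #20 on 2072-11-29.
Occurrences #5 through #20: 16 in total.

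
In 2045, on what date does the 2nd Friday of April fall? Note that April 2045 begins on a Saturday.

2045-04-14

April 2045 begins on a Saturday, so the first Friday is April 7 (6 days later).
The 2nd Friday is 1 weeks later: 7 + 7 = 14.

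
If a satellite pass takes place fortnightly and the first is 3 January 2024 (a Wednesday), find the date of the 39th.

18 June 2025

The 39th occurrence is 38 intervals after the first: 38 × 14 = 532 days after 3 January 2024.
January has 31 days — 28 days to the end of January leaves 504.
From end of January to end of 2024 is 335 days (169 left).
January has 31 days (138 left).
February has 28 days (110 left).
March has 31 days (79 left).
April has 30 days (49 left).
May has 31 days (18 left).
18 days into June → 18 June 2025.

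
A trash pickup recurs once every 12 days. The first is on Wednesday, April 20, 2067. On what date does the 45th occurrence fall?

September 29, 2068

The 45th occurrence is 44 intervals after the first: 44 × 12 = 528 days after April 20, 2067.
April has 30 days — 10 days to the end of April leaves 518.
From end of April to end of 2067 is 245 days (273 left).
January has 31 days (242 left).
February has 29 days (213 left).
March has 31 days (182 left).
April has 30 days (152 left).
May has 31 days (121 left).
June has 30 days (91 left).
July has 31 days (60 left).
August has 31 days (29 left).
29 days into September → September 29, 2068.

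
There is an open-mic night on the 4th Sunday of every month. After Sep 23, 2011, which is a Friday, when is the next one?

Sep 25, 2011

Sep 2011 starts on a Thursday; its first Sunday is the 4th, so the 4th Sunday is the 25th — Sep 25, 2011.
Sep 25, 2011 is after Sep 23, 2011, so that is the next one.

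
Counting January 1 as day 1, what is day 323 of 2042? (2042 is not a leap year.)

November 19, 2042

January has 31 days (323 − 31 = 292 remain).
February has 28 days (292 − 28 = 264 remain).
March has 31 days (264 − 31 = 233 remain).
April has 30 days (233 − 30 = 203 remain).
May has 31 days (203 − 31 = 172 remain).
June has 30 days (172 − 30 = 142 remain).
July has 31 days (142 − 31 = 111 remain).
August has 31 days (111 − 31 = 80 remain).
September has 30 days (80 − 30 = 50 remain).
October has 31 days (50 − 31 = 19 remain).
19 into November → November 19.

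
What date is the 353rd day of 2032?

2032-12-18

January has 31 days (353 − 31 = 322 remain).
February has 29 days (322 − 29 = 293 remain).
March has 31 days (293 − 31 = 262 remain).
April has 30 days (262 − 30 = 232 remain).
May has 31 days (232 − 31 = 201 remain).
June has 30 days (201 − 30 = 171 remain).
July has 31 days (171 − 31 = 140 remain).
August has 31 days (140 − 31 = 109 remain).
September has 30 days (109 − 30 = 79 remain).
October has 31 days (79 − 31 = 48 remain).
November has 30 days (48 − 30 = 18 remain).
18 into December → December 18.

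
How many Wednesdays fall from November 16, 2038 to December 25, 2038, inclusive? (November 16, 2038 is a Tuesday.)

6

November 16, 2038 is a Tuesday; the first Wednesday on or after it is November 17, 2038 (1 day later).
From November 17, 2038 to December 25, 2038: 13 + 25 = 38 days (rest of November, December).
38 ÷ 7 = 5 full weeks with remainder 3, so 5 more Wednesdays after the first → 6.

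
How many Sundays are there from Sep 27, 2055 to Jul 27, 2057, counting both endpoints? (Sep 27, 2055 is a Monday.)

95

Sep 27, 2055 is a Monday; the first Sunday on or after it is Oct 3, 2055 (6 days later).
From Oct 3, 2055 to Jul 27, 2057: 89 + 366 + 208 = 663 days (rest of 2055, 2056, to Jul 27, 2057 in 2057).
663 ÷ 7 = 94 full weeks with remainder 5, so 94 more Sundays after the first → 95.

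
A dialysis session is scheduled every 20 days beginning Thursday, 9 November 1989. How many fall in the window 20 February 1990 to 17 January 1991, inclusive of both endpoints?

Occurrences land 20·i days after 9 November 1989 for i = 0, 1, 2, …
20 February 1990 is 103 days after the start; 103 ÷ 20 = 5 remainder 3; since the remainder is 3, round up to i = 6. First occurrence in the window: #7 on 9 March 1990 (6×20 = 120 days in).
17 January 1991 is 434 days after the start; 434 ÷ 20 = 21 remainder 14. Last occurrence in the window: #22 on 3 January 1991.
Occurrences #7 through #22: 16 in total.

16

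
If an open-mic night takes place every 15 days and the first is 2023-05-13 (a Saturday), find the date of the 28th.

The 28th occurrence is 27 intervals after the first: 27 × 15 = 405 days after 2023-05-13.
May has 31 days — 18 days to the end of May leaves 387.
June has 30 days (357 left).
July has 31 days (326 left).
August has 31 days (295 left).
September has 30 days (265 left).
October has 31 days (234 left).
November has 30 days (204 left).
December has 31 days (173 left).
January has 31 days (142 left).
February has 29 days (113 left).
March has 31 days (82 left).
April has 30 days (52 left).
May has 31 days (21 left).
21 days into June → 2024-06-21.

2024-06-21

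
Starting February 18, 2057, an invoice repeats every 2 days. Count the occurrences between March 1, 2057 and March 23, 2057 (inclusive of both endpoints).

Occurrences land 2·i days after February 18, 2057 for i = 0, 1, 2, …
March 1, 2057 is 11 days after the start; 11 ÷ 2 = 5 remainder 1; since the remainder is 1, round up to i = 6. First occurrence in the window: #7 on March 2, 2057 (6×2 = 12 days in).
March 23, 2057 is 33 days after the start; 33 ÷ 2 = 16 remainder 1. Last occurrence in the window: #17 on March 22, 2057.
Occurrences #7 through #17: 11 in total.

11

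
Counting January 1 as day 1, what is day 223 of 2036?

2036-08-10

January has 31 days (223 − 31 = 192 remain).
February has 29 days (192 − 29 = 163 remain).
March has 31 days (163 − 31 = 132 remain).
April has 30 days (132 − 30 = 102 remain).
May has 31 days (102 − 31 = 71 remain).
June has 30 days (71 − 30 = 41 remain).
July has 31 days (41 − 31 = 10 remain).
10 into August → August 10.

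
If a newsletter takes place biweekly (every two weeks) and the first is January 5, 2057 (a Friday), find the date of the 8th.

The 8th occurrence is 7 intervals after the first: 7 × 14 = 98 days after January 5, 2057.
January has 31 days — 26 days to the end of January leaves 72.
February has 28 days (44 left).
March has 31 days (13 left).
13 days into April → April 13, 2057.

April 13, 2057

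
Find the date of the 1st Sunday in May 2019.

The first Sunday of May 2019 is May 5.

5 May 2019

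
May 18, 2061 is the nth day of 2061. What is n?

138

Days in months before May: 31 + 28 + 31 + 30 = 120.
Plus 18 days into May → day 138.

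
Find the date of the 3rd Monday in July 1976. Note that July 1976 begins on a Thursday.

1976-07-19

July 1976 begins on a Thursday, so the first Monday is July 5 (4 days later).
The 3rd Monday is 2 weeks later: 5 + 14 = 19.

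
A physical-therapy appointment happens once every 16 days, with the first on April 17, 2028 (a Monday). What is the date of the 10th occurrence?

September 8, 2028

The 10th occurrence is 9 intervals after the first: 9 × 16 = 144 days after April 17, 2028.
April has 30 days — 13 days to the end of April leaves 131.
May has 31 days (100 left).
June has 30 days (70 left).
July has 31 days (39 left).
August has 31 days (8 left).
8 days into September → September 8, 2028.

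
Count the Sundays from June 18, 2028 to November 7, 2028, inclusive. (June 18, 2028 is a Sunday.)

June 18, 2028 is a Sunday; the first Sunday on or after it is June 18, 2028.
From June 18, 2028 to November 7, 2028: 12 + 31 + 31 + 30 + 31 + 7 = 142 days (rest of June, July, August, September, October, November).
142 ÷ 7 = 20 full weeks with remainder 2, so 20 more Sundays after the first → 21.

21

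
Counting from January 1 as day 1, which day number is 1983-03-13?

72

Days in months before March: 31 + 28 = 59.
Plus 13 days into March → day 72.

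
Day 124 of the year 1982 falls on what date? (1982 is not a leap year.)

4 May 1982

January has 31 days (124 − 31 = 93 remain).
February has 28 days (93 − 28 = 65 remain).
March has 31 days (65 − 31 = 34 remain).
April has 30 days (34 − 30 = 4 remain).
4 into May → May 4.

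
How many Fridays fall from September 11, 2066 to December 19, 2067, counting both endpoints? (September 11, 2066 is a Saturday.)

September 11, 2066 is a Saturday; the first Friday on or after it is September 17, 2066 (6 days later).
From September 17, 2066 to December 19, 2067: 105 + 353 = 458 days (rest of 2066, to December 19, 2067 in 2067).
458 ÷ 7 = 65 full weeks with remainder 3, so 65 more Fridays after the first → 66.

66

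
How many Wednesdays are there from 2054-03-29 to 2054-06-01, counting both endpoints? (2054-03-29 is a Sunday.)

2054-03-29 is a Sunday; the first Wednesday on or after it is 2054-04-01 (3 days later).
From 2054-04-01 to 2054-06-01: 29 + 31 + 1 = 61 days (rest of April, May, June).
61 ÷ 7 = 8 full weeks with remainder 5, so 8 more Wednesdays after the first → 9.

9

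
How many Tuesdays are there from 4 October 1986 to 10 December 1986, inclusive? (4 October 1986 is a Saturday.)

4 October 1986 is a Saturday; the first Tuesday on or after it is 7 October 1986 (3 days later).
From 7 October 1986 to 10 December 1986: 24 + 30 + 10 = 64 days (rest of October, November, December).
64 ÷ 7 = 9 full weeks with remainder 1, so 9 more Tuesdays after the first → 10.

10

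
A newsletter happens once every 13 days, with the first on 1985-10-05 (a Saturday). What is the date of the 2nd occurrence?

The 2nd occurrence is 1 interval after the first: 1 × 13 = 13 days after 1985-10-05.
13 days later is 1985-10-18.

1985-10-18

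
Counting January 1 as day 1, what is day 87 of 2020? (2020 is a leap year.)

January has 31 days (87 − 31 = 56 remain).
February has 29 days (56 − 29 = 27 remain).
27 into March → March 27.

March 27, 2020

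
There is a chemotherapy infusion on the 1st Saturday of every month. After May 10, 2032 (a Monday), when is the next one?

May 2032 starts on a Saturday, so its 1st Saturday is May 1, 2032.
That is not after May 10, 2032, so look at Jun 2032.
Jun 2032 starts on a Tuesday, so its 1st Saturday is Jun 5, 2032 (4 days in).

Jun 5, 2032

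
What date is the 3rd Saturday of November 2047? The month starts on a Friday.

2047-11-16

November 2047 begins on a Friday, so the first Saturday is November 2 (1 day later).
The 3rd Saturday is 2 weeks later: 2 + 14 = 16.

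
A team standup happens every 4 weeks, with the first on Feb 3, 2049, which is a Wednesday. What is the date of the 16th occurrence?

The 16th occurrence is 15 intervals after the first: 15 × 28 = 420 days after Feb 3, 2049.
Feb has 28 days — 25 days to the end of Feb leaves 395.
Mar has 31 days (364 left).
Apr has 30 days (334 left).
May has 31 days (303 left).
Jun has 30 days (273 left).
Jul has 31 days (242 left).
Aug has 31 days (211 left).
Sep has 30 days (181 left).
Oct has 31 days (150 left).
Nov has 30 days (120 left).
Dec has 31 days (89 left).
Jan has 31 days (58 left).
Feb has 28 days (30 left).
30 days into Mar → Mar 30, 2050.

Mar 30, 2050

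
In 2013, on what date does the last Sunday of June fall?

2013-06-30

June 2013 begins on a Saturday, so the first Sunday is June 2 (1 day later).
June 2013 has 30 days. Adding weeks: 2, 9, 16, 23, 30 — the last one ≤ 30 is the 30th.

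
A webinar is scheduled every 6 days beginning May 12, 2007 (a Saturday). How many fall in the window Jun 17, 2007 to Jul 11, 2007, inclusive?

Occurrences land 6·i days after May 12, 2007 for i = 0, 1, 2, …
Jun 17, 2007 is 36 days after the start; 36 ÷ 6 = 6 remainder 0. First occurrence in the window: #7 on Jun 17, 2007 (6×6 = 36 days in).
Jul 11, 2007 is 60 days after the start; 60 ÷ 6 = 10 remainder 0. Last occurrence in the window: #11 on Jul 11, 2007.
Occurrences #7 through #11: 5 in total.

5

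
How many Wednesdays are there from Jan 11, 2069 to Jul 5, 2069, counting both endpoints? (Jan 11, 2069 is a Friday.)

25

Jan 11, 2069 is a Friday; the first Wednesday on or after it is Jan 16, 2069 (5 days later).
From Jan 16, 2069 to Jul 5, 2069: 15 + 28 + 31 + 30 + 31 + 30 + 5 = 170 days (rest of Jan, Feb, Mar, Apr, May, Jun, Jul).
170 ÷ 7 = 24 full weeks with remainder 2, so 24 more Wednesdays after the first → 25.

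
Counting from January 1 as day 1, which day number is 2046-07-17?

Days in months before July: 31 + 28 + 31 + 30 + 31 + 30 = 181.
Plus 17 days into July → day 198.

198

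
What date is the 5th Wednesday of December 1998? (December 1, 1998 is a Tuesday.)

30 December 1998

December 1998 begins on a Tuesday, so the first Wednesday is December 2 (1 day later).
The 5th Wednesday is 4 weeks later: 2 + 28 = 30.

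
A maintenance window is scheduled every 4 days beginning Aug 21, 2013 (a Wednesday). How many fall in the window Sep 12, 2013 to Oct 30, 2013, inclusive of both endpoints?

12

Occurrences land 4·i days after Aug 21, 2013 for i = 0, 1, 2, …
Sep 12, 2013 is 22 days after the start; 22 ÷ 4 = 5 remainder 2; since the remainder is 2, round up to i = 6. First occurrence in the window: #7 on Sep 14, 2013 (6×4 = 24 days in).
Oct 30, 2013 is 70 days after the start; 70 ÷ 4 = 17 remainder 2. Last occurrence in the window: #18 on Oct 28, 2013.
Occurrences #7 through #18: 12 in total.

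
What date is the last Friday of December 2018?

The first Friday of December 2018 is December 7.
December 2018 has 31 days. Adding weeks: 7, 14, 21, 28 — the last one ≤ 31 is the 28th.

28 December 2018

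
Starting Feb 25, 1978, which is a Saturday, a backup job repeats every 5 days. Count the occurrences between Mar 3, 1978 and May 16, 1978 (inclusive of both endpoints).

Occurrences land 5·i days after Feb 25, 1978 for i = 0, 1, 2, …
Mar 3, 1978 is 6 days after the start; 6 ÷ 5 = 1 remainder 1; since the remainder is 1, round up to i = 2. First occurrence in the window: #3 on Mar 7, 1978 (2×5 = 10 days in).
May 16, 1978 is 80 days after the start; 80 ÷ 5 = 16 remainder 0. Last occurrence in the window: #17 on May 16, 1978.
Occurrences #3 through #17: 15 in total.

15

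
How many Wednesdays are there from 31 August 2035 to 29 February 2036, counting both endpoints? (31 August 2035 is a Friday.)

31 August 2035 is a Friday; the first Wednesday on or after it is 5 September 2035 (5 days later).
From 5 September 2035 to 29 February 2036: 25 + 31 + 30 + 31 + 31 + 29 = 177 days (rest of September, October, November, December, January, February).
177 ÷ 7 = 25 full weeks with remainder 2, so 25 more Wednesdays after the first → 26.

26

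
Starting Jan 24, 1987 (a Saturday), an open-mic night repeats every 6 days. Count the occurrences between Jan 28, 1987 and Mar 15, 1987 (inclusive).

Occurrences land 6·i days after Jan 24, 1987 for i = 0, 1, 2, …
Jan 28, 1987 is 4 days after the start; 4 ÷ 6 = 0 remainder 4; since the remainder is 4, round up to i = 1. First occurrence in the window: #2 on Jan 30, 1987 (1×6 = 6 days in).
Mar 15, 1987 is 50 days after the start; 50 ÷ 6 = 8 remainder 2. Last occurrence in the window: #9 on Mar 13, 1987.
Occurrences #2 through #9: 8 in total.

8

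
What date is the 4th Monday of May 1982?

24 May 1982

May 1982 begins on a Saturday, so the first Monday is May 3 (2 days later).
The 4th Monday is 3 weeks later: 3 + 21 = 24.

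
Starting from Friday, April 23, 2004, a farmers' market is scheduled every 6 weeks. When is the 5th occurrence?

October 8, 2004

The 5th occurrence is 4 intervals after the first: 4 × 42 = 168 days after April 23, 2004.
April has 30 days — 7 days to the end of April leaves 161.
May has 31 days (130 left).
June has 30 days (100 left).
July has 31 days (69 left).
August has 31 days (38 left).
September has 30 days (8 left).
8 days into October → October 8, 2004.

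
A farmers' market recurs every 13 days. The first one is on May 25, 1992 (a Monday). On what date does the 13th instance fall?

October 28, 1992

The 13th occurrence is 12 intervals after the first: 12 × 13 = 156 days after May 25, 1992.
May has 31 days — 6 days to the end of May leaves 150.
June has 30 days (120 left).
July has 31 days (89 left).
August has 31 days (58 left).
September has 30 days (28 left).
28 days into October → October 28, 1992.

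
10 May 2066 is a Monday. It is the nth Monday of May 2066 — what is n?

2nd

Day 10 falls in week ⌈10/7⌉ of the month.
Days 1–7 hold the 1st Monday, 8–14 the 2nd, 15–21 the 3rd, 22–28 the 4th, 29–31 the 5th.
10 is in the range for the 2nd.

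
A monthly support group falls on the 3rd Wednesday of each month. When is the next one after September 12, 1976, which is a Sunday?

September 15, 1976

September 1976 starts on a Wednesday; its first Wednesday is the 1st, so the 3rd Wednesday is the 15th — September 15, 1976.
September 15, 1976 is after September 12, 1976, so that is the next one.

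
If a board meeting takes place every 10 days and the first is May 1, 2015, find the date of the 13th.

August 29, 2015

The 13th occurrence is 12 intervals after the first: 12 × 10 = 120 days after May 1, 2015.
May has 31 days — 30 days to the end of May leaves 90.
June has 30 days (60 left).
July has 31 days (29 left).
29 days into August → August 29, 2015.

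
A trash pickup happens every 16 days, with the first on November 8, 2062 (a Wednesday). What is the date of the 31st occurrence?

The 31st occurrence is 30 intervals after the first: 30 × 16 = 480 days after November 8, 2062.
November has 30 days — 22 days to the end of November leaves 458.
From end of November to end of 2062 is 31 days (427 left).
2063 has 365 days (62 left).
January has 31 days (31 left).
February has 29 days (2 left).
2 days into March → March 2, 2064.

March 2, 2064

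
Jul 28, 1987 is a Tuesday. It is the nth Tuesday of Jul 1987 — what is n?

4th

Day 28 falls in week ⌈28/7⌉ of the month.
Days 1–7 hold the 1st Tuesday, 8–14 the 2nd, 15–21 the 3rd, 22–28 the 4th, 29–31 the 5th.
28 is in the range for the 4th.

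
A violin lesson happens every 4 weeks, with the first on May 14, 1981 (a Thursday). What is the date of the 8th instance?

The 8th occurrence is 7 intervals after the first: 7 × 28 = 196 days after May 14, 1981.
May has 31 days — 17 days to the end of May leaves 179.
June has 30 days (149 left).
July has 31 days (118 left).
August has 31 days (87 left).
September has 30 days (57 left).
October has 31 days (26 left).
26 days into November → November 26, 1981.

November 26, 1981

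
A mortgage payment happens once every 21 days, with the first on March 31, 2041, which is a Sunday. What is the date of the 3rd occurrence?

The 3rd occurrence is 2 intervals after the first: 2 × 21 = 42 days after March 31, 2041.
March has 31 days — 0 days to the end of March leaves 42.
April has 30 days (12 left).
12 days into May → May 12, 2041.

May 12, 2041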